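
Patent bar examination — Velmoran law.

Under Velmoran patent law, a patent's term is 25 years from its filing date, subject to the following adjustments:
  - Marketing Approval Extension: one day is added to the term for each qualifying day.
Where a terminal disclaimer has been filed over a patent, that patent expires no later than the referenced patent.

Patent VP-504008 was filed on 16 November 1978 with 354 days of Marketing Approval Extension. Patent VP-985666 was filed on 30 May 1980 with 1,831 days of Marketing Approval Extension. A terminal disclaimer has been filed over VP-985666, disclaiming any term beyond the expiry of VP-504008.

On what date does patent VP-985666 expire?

2004-11-04

Natural term of VP-985666:
  Base: filing + 25 years → 30 May 2005.
  Marketing Approval Extension: +1831 days → 4 June 2010.
Expiry of referenced patent VP-504008:
  Base: filing + 25 years → 16 November 2003.
  Marketing Approval Extension: +354 days → 4 November 2004.
Terminal disclaimer: VP-985666 expires on the earlier of 4 June 2010 and 4 November 2004.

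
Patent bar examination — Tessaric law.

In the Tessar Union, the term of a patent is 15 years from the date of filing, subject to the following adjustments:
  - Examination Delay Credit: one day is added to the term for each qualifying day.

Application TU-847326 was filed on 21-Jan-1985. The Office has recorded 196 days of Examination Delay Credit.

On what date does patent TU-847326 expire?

August 4, 2000

Base term: filing date + 15 years → 21 January 2000.
Examination Delay Credit: +196 days → 4 August 2000.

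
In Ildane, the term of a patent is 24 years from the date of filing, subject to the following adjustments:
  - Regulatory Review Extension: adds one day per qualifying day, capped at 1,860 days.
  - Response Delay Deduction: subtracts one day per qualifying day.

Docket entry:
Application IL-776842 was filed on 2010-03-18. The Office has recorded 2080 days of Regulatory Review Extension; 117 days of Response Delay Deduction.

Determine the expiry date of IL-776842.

December 25, 2038

Base term: filing date + 24 years → 18 March 2034.
Regulatory Review Extension: 2080 days claimed exceeds the 1860-day cap, so +1860 days → 21 April 2039.
Response Delay Deduction: −117 days → 25 December 2038.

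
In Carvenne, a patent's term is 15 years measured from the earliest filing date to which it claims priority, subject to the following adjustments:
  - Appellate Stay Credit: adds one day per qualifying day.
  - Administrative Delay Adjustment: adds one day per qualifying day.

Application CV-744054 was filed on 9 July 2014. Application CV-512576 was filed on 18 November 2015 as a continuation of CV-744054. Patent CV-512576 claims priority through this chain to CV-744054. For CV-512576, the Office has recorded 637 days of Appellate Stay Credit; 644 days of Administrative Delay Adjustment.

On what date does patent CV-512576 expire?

January 10, 2033

Earliest priority filing: 9 July 2014.
Base term: 9 July 2014 + 15 years → 9 July 2029.
Appellate Stay Credit: +637 days → 7 April 2031.
Administrative Delay Adjustment: +644 days → 10 January 2033.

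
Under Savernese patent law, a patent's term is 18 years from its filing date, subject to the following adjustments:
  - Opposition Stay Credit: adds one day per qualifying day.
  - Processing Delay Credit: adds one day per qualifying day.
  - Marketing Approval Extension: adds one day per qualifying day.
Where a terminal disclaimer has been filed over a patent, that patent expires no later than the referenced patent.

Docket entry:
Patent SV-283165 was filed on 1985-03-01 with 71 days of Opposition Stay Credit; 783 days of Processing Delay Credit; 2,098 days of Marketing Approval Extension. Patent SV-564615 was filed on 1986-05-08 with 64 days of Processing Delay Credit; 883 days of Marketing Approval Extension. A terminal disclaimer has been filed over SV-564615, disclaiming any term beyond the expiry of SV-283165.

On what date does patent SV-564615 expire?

2006-12-11

Natural term of SV-564615:
  Base: filing + 18 years → 8 May 2004.
  Processing Delay Credit: +64 days → 11 July 2004.
  Marketing Approval Extension: +883 days → 11 December 2006.
Expiry of referenced patent SV-283165:
  Base: filing + 18 years → 1 March 2003.
  Opposition Stay Credit: +71 days → 11 May 2003.
  Processing Delay Credit: +783 days → 2 July 2005.
  Marketing Approval Extension: +2098 days → 31 March 2011.
Terminal disclaimer: SV-564615 expires on the earlier of 11 December 2006 and 31 March 2011.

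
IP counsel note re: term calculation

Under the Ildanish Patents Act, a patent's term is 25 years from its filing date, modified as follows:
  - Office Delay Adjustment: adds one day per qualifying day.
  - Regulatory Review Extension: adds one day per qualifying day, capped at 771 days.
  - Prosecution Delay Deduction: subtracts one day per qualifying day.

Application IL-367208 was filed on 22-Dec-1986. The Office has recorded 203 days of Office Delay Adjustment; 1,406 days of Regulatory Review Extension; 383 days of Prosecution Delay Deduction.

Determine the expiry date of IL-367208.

August 4, 2013

Base term: filing date + 25 years → 22 December 2011.
Office Delay Adjustment: +203 days → 12 July 2012.
Regulatory Review Extension: 1406 days claimed exceeds the 771-day cap, so +771 days → 22 August 2014.
Prosecution Delay Deduction: −383 days → 4 August 2013.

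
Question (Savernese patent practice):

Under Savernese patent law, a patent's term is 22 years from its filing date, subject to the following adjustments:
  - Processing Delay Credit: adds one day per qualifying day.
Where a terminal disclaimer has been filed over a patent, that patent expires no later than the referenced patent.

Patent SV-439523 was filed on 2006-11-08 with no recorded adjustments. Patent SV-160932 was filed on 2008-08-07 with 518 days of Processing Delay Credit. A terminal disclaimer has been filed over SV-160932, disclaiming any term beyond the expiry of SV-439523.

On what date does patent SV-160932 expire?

2028-11-08

Natural term of SV-160932:
  Base: filing + 22 years → 7 August 2030.
  Processing Delay Credit: +518 days → 7 January 2032.
Expiry of referenced patent SV-439523:
  Base: filing + 22 years → 8 November 2028.
Terminal disclaimer: SV-160932 expires on the earlier of 7 January 2032 and 8 November 2028.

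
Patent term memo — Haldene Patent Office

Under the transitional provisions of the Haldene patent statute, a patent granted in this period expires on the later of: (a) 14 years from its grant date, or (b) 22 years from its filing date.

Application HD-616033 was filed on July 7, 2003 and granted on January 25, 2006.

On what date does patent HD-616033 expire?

(a) grant + 14 years → 25 January 2020.
(b) filing + 22 years → 7 July 2025.
Later of the two: 7 July 2025.

2025-07-07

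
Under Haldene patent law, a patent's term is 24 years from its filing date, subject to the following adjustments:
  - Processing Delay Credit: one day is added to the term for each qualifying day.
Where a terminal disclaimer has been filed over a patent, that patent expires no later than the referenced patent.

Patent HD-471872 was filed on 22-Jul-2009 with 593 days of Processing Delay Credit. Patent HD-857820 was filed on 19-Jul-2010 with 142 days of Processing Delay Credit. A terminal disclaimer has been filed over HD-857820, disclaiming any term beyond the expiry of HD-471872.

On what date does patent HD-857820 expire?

2034-12-08

Natural term of HD-857820:
  Base: filing + 24 years → 19 July 2034.
  Processing Delay Credit: +142 days → 8 December 2034.
Expiry of referenced patent HD-471872:
  Base: filing + 24 years → 22 July 2033.
  Processing Delay Credit: +593 days → 7 March 2035.
Terminal disclaimer: HD-857820 expires on the earlier of 8 December 2034 and 7 March 2035.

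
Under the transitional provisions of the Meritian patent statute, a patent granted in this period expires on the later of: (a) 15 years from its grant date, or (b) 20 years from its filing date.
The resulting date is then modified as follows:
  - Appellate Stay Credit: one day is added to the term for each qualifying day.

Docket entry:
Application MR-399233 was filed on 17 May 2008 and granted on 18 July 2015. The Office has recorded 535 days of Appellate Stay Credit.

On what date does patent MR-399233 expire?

January 4, 2032

(a) grant + 15 years → 18 July 2030.
(b) filing + 20 years → 17 May 2028.
Later of the two: 18 July 2030.
Appellate Stay Credit: +535 days → 4 January 2032.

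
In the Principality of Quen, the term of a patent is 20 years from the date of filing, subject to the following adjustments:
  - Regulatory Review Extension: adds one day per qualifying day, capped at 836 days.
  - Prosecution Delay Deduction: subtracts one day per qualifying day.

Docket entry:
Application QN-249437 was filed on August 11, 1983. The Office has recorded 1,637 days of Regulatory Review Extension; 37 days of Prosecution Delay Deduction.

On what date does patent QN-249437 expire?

2005-10-18

Base term: filing date + 20 years → 11 August 2003.
Regulatory Review Extension: 1637 days claimed exceeds the 836-day cap, so +836 days → 24 November 2005.
Prosecution Delay Deduction: −37 days → 18 October 2005.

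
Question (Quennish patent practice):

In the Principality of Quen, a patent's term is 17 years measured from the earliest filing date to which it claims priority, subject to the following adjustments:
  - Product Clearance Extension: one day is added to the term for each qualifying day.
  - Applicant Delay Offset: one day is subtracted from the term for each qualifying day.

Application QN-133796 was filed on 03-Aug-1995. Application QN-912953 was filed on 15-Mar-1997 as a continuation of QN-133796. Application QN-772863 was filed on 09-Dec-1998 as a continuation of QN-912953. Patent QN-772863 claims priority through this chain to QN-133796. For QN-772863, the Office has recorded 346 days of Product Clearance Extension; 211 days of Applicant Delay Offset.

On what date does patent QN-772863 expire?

2012-12-16

Earliest priority filing: 3 August 1995.
Base term: 3 August 1995 + 17 years → 3 August 2012.
Product Clearance Extension: +346 days → 15 July 2013.
Applicant Delay Offset: −211 days → 16 December 2012.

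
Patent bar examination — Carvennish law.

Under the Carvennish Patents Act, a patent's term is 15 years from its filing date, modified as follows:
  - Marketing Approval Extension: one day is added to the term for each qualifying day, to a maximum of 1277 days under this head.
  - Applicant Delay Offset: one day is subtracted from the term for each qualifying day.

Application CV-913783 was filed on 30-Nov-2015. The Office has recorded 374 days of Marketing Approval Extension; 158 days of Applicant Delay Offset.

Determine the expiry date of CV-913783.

July 4, 2031

Base term: filing date + 15 years → 30 November 2030.
Marketing Approval Extension: 374 days (within the 1277-day cap) → +374 days → 9 December 2031.
Applicant Delay Offset: −158 days → 4 July 2031.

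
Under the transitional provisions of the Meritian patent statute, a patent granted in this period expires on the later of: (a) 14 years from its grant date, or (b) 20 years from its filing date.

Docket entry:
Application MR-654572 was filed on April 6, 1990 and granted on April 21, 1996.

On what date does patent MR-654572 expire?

(a) grant + 14 years → 21 April 2010.
(b) filing + 20 years → 6 April 2010.
Later of the two: 21 April 2010.

April 21, 2010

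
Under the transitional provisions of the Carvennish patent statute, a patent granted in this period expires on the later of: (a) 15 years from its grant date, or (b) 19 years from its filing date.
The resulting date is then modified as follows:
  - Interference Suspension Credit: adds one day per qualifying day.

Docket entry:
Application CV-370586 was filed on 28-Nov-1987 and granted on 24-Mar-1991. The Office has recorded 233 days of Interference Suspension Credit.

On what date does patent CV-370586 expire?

(a) grant + 15 years → 24 March 2006.
(b) filing + 19 years → 28 November 2006.
Later of the two: 28 November 2006.
Interference Suspension Credit: +233 days → 19 July 2007.

2007-07-19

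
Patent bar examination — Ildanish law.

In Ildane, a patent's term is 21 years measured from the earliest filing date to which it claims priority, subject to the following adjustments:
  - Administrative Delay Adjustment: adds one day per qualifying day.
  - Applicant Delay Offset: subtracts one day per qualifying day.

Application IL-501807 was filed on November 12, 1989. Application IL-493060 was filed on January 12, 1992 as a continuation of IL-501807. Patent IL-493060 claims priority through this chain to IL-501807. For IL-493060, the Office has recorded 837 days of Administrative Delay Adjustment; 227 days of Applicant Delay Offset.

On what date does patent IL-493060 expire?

Earliest priority filing: 12 November 1989.
Base term: 12 November 1989 + 21 years → 12 November 2010.
Administrative Delay Adjustment: +837 days → 26 February 2013.
Applicant Delay Offset: −227 days → 14 July 2012.

2012-07-14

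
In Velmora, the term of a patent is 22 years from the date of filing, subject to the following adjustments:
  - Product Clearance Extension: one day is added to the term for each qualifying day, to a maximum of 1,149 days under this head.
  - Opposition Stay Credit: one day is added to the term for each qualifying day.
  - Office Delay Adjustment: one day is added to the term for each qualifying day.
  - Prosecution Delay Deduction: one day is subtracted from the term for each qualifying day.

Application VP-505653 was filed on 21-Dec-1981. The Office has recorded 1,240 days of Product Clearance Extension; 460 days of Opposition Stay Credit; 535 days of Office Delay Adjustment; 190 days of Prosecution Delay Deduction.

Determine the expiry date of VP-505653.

Base term: filing date + 22 years → 21 December 2003.
Product Clearance Extension: 1240 days claimed exceeds the 1149-day cap, so +1149 days → 12 February 2007.
Opposition Stay Credit: +460 days → 17 May 2008.
Office Delay Adjustment: +535 days → 3 November 2009.
Prosecution Delay Deduction: −190 days → 27 April 2009.

April 27, 2009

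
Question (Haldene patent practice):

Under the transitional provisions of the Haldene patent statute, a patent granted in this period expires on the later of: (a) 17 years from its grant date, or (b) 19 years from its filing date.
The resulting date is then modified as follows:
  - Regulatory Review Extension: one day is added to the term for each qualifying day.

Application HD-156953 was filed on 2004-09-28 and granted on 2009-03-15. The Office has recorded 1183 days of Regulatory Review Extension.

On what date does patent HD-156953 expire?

June 10, 2029

(a) grant + 17 years → 15 March 2026.
(b) filing + 19 years → 28 September 2023.
Later of the two: 15 March 2026.
Regulatory Review Extension: +1183 days → 10 June 2029.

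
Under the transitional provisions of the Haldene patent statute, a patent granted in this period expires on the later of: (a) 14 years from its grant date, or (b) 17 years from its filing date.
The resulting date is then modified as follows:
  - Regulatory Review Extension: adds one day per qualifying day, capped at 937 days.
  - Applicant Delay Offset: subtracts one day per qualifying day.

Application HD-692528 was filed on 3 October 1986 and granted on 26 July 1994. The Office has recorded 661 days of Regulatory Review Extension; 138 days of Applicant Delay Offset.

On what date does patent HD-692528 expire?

(a) grant + 14 years → 26 July 2008.
(b) filing + 17 years → 3 October 2003.
Later of the two: 26 July 2008.
Regulatory Review Extension: 661 days (within the 937-day cap) → +661 days → 18 May 2010.
Applicant Delay Offset: −138 days → 31 December 2009.

2009-12-31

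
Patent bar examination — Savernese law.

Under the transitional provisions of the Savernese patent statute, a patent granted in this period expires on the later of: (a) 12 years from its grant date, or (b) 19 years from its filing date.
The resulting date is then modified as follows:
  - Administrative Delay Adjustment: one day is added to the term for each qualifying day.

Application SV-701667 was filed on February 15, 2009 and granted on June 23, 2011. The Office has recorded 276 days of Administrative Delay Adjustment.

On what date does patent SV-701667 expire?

2028-11-17

(a) grant + 12 years → 23 June 2023.
(b) filing + 19 years → 15 February 2028.
Later of the two: 15 February 2028.
Administrative Delay Adjustment: +276 days → 17 November 2028.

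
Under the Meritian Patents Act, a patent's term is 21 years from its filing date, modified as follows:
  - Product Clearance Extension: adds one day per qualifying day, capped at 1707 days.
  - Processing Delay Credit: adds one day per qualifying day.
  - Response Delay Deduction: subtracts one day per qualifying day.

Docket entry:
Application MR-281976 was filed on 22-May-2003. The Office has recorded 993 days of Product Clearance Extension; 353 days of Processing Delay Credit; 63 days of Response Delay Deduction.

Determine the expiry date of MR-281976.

2027-11-26

Base term: filing date + 21 years → 22 May 2024.
Product Clearance Extension: 993 days (within the 1707-day cap) → +993 days → 9 February 2027.
Processing Delay Credit: +353 days → 28 January 2028.
Response Delay Deduction: −63 days → 26 November 2027.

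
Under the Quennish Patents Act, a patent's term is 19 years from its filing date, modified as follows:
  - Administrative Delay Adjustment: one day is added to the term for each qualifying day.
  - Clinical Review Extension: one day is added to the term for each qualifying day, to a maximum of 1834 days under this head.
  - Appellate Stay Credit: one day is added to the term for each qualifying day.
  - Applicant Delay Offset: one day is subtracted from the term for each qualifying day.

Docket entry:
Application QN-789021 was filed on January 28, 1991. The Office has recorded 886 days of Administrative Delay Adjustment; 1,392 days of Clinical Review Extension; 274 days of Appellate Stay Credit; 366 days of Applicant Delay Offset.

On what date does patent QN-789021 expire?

2016-01-23

Base term: filing date + 19 years → 28 January 2010.
Administrative Delay Adjustment: +886 days → 2 July 2012.
Clinical Review Extension: 1392 days (within the 1834-day cap) → +1392 days → 24 April 2016.
Appellate Stay Credit: +274 days → 23 January 2017.
Applicant Delay Offset: −366 days → 23 January 2016.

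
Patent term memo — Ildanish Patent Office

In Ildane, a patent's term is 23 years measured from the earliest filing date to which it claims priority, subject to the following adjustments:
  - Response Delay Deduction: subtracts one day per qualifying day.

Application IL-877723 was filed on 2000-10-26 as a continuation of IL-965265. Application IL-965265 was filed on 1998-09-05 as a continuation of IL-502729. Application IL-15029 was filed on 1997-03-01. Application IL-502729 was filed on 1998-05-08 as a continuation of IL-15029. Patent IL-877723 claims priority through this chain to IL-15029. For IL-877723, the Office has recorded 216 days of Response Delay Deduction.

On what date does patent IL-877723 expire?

Earliest priority filing: 1 March 1997.
Base term: 1 March 1997 + 23 years → 1 March 2020.
Response Delay Deduction: −216 days → 29 July 2019.

2019-07-29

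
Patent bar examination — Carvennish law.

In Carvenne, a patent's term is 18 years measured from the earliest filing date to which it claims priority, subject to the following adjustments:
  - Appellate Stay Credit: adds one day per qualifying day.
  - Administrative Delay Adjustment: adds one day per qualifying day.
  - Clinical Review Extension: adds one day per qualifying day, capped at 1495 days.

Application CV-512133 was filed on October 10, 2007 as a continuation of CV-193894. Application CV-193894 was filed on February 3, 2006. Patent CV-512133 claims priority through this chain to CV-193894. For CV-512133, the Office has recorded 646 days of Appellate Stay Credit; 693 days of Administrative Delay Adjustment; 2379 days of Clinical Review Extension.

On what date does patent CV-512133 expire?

2031-11-07

Earliest priority filing: 3 February 2006.
Base term: 3 February 2006 + 18 years → 3 February 2024.
Appellate Stay Credit: +646 days → 10 November 2025.
Administrative Delay Adjustment: +693 days → 4 October 2027.
Clinical Review Extension: 2379 days claimed exceeds the 1495-day cap, so +1495 days → 7 November 2031.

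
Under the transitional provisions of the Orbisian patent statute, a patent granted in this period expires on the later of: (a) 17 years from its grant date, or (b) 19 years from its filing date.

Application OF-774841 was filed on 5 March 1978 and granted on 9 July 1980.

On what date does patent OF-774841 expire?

(a) grant + 17 years → 9 July 1997.
(b) filing + 19 years → 5 March 1997.
Later of the two: 9 July 1997.

July 9, 1997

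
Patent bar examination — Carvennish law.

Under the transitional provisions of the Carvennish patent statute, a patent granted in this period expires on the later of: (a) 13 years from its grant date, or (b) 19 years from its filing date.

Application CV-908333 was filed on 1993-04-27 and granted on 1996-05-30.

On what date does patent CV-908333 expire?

2012-04-27

(a) grant + 13 years → 30 May 2009.
(b) filing + 19 years → 27 April 2012.
Later of the two: 27 April 2012.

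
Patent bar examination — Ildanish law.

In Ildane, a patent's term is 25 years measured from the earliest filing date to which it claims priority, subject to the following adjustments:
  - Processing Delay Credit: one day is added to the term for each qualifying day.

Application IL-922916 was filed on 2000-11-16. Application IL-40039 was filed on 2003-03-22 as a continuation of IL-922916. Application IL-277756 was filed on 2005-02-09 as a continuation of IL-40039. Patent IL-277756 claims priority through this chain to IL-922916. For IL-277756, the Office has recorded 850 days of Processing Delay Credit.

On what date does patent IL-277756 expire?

Earliest priority filing: 16 November 2000.
Base term: 16 November 2000 + 25 years → 16 November 2025.
Processing Delay Credit: +850 days → 15 March 2028.

March 15, 2028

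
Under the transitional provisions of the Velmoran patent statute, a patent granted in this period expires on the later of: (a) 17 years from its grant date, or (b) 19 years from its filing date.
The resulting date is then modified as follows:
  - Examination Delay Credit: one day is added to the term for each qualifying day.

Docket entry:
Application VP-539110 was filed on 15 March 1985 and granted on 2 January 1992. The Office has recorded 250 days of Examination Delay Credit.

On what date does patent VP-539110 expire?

(a) grant + 17 years → 2 January 2009.
(b) filing + 19 years → 15 March 2004.
Later of the two: 2 January 2009.
Examination Delay Credit: +250 days → 9 September 2009.

September 9, 2009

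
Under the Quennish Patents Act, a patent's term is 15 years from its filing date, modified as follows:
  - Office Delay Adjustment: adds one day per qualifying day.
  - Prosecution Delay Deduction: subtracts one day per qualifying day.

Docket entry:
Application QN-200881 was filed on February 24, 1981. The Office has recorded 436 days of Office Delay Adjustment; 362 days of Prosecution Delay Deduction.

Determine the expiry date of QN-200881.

Base term: filing date + 15 years → 24 February 1996.
Office Delay Adjustment: +436 days → 5 May 1997.
Prosecution Delay Deduction: −362 days → 8 May 1996.

1996-05-08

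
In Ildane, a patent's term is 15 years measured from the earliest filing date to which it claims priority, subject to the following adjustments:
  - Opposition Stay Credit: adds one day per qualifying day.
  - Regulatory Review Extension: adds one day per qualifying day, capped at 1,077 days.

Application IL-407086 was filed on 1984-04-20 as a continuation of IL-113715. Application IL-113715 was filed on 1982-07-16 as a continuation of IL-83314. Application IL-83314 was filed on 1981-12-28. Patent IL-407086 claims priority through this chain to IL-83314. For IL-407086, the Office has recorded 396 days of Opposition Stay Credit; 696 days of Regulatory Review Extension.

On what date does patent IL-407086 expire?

Earliest priority filing: 28 December 1981.
Base term: 28 December 1981 + 15 years → 28 December 1996.
Opposition Stay Credit: +396 days → 28 January 1998.
Regulatory Review Extension: 696 days (within the 1077-day cap) → +696 days → 25 December 1999.

December 25, 1999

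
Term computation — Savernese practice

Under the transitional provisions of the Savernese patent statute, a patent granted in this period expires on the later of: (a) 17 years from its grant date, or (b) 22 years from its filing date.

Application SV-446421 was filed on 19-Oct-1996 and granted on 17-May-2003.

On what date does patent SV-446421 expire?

2020-05-17

(a) grant + 17 years → 17 May 2020.
(b) filing + 22 years → 19 October 2018.
Later of the two: 17 May 2020.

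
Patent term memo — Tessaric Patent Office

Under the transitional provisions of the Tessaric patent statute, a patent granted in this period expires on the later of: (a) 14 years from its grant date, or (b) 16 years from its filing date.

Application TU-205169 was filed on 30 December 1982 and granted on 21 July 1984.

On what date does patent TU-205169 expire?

1998-12-30

(a) grant + 14 years → 21 July 1998.
(b) filing + 16 years → 30 December 1998.
Later of the two: 30 December 1998.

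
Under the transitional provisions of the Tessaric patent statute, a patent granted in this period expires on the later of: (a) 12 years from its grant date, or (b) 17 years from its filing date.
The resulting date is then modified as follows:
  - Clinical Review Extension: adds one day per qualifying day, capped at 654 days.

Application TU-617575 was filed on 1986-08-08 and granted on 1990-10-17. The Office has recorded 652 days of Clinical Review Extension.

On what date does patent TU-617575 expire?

(a) grant + 12 years → 17 October 2002.
(b) filing + 17 years → 8 August 2003.
Later of the two: 8 August 2003.
Clinical Review Extension: 652 days (within the 654-day cap) → +652 days → 21 May 2005.

May 21, 2005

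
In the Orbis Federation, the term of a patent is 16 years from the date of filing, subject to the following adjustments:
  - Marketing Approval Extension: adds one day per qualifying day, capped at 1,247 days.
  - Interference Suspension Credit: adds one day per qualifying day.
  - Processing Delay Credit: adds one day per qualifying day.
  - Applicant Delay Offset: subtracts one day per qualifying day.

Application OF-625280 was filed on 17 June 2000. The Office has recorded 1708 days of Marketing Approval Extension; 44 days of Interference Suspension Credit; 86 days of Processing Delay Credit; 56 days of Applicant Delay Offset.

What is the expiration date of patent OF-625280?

Base term: filing date + 16 years → 17 June 2016.
Marketing Approval Extension: 1708 days claimed exceeds the 1247-day cap, so +1247 days → 16 November 2019.
Interference Suspension Credit: +44 days → 30 December 2019.
Processing Delay Credit: +86 days → 25 March 2020.
Applicant Delay Offset: −56 days → 29 January 2020.

January 29, 2020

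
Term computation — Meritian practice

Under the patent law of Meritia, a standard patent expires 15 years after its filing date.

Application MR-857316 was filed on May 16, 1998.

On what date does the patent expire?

Filing date + 15 years → 16 May 2013.

May 16, 2013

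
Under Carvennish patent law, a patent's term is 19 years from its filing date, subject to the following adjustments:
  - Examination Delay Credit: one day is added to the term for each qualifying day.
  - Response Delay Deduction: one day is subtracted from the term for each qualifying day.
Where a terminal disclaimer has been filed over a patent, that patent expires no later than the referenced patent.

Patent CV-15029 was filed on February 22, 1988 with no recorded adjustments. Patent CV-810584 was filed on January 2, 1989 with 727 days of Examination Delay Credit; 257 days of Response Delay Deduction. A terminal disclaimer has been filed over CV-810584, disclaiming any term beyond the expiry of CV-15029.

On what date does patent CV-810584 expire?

2007-02-22

Natural term of CV-810584:
  Base: filing + 19 years → 2 January 2008.
  Examination Delay Credit: +727 days → 29 December 2009.
  Response Delay Deduction: −257 days → 16 April 2009.
Expiry of referenced patent CV-15029:
  Base: filing + 19 years → 22 February 2007.
Terminal disclaimer: CV-810584 expires on the earlier of 16 April 2009 and 22 February 2007.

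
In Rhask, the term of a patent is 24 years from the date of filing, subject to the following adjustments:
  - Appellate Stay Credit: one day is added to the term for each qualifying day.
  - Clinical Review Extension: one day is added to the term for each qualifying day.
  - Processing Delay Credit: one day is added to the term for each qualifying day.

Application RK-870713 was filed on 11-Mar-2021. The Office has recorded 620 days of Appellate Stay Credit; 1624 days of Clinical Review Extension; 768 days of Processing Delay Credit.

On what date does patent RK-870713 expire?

2053-06-09

Base term: filing date + 24 years → 11 March 2045.
Appellate Stay Credit: +620 days → 21 November 2046.
Clinical Review Extension: +1624 days → 3 May 2051.
Processing Delay Credit: +768 days → 9 June 2053.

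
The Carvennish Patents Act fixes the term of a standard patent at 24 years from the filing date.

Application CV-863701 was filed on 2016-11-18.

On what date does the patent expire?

Filing date + 24 years → 18 November 2040.

November 18, 2040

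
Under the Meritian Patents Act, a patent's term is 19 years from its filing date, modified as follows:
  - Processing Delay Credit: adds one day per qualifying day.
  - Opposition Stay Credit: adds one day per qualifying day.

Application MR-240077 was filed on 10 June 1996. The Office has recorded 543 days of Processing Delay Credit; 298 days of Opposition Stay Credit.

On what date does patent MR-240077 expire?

Base term: filing date + 19 years → 10 June 2015.
Processing Delay Credit: +543 days → 4 December 2016.
Opposition Stay Credit: +298 days → 28 September 2017.

September 28, 2017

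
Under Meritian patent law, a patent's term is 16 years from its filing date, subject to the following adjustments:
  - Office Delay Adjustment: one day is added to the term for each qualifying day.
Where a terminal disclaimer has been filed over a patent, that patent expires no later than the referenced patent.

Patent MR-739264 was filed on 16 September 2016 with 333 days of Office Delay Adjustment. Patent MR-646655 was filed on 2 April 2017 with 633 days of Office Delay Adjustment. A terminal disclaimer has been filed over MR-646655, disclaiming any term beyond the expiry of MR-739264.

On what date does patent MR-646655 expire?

2033-08-15

Natural term of MR-646655:
  Base: filing + 16 years → 2 April 2033.
  Office Delay Adjustment: +633 days → 26 December 2034.
Expiry of referenced patent MR-739264:
  Base: filing + 16 years → 16 September 2032.
  Office Delay Adjustment: +333 days → 15 August 2033.
Terminal disclaimer: MR-646655 expires on the earlier of 26 December 2034 and 15 August 2033.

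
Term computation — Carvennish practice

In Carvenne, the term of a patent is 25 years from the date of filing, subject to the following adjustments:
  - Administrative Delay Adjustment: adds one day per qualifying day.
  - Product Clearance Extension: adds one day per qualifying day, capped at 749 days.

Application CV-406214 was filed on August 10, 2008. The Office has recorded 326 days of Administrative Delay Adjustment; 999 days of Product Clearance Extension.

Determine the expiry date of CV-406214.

Base term: filing date + 25 years → 10 August 2033.
Administrative Delay Adjustment: +326 days → 2 July 2034.
Product Clearance Extension: 999 days claimed exceeds the 749-day cap, so +749 days → 20 July 2036.

July 20, 2036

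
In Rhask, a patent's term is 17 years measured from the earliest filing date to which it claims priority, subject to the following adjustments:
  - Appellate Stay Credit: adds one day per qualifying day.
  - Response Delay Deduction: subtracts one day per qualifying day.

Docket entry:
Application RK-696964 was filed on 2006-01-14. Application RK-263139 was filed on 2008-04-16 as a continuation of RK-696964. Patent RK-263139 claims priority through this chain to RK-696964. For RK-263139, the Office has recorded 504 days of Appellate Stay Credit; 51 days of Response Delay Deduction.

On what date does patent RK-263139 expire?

Earliest priority filing: 14 January 2006.
Base term: 14 January 2006 + 17 years → 14 January 2023.
Appellate Stay Credit: +504 days → 1 June 2024.
Response Delay Deduction: −51 days → 11 April 2024.

2024-04-11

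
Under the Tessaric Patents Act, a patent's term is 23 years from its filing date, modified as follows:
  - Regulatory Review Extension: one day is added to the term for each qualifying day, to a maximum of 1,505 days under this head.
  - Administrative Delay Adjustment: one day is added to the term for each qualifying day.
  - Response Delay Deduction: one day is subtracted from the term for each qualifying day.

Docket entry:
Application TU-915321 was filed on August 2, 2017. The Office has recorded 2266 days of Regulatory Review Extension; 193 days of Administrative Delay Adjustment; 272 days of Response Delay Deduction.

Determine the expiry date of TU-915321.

June 28, 2044

Base term: filing date + 23 years → 2 August 2040.
Regulatory Review Extension: 2266 days claimed exceeds the 1505-day cap, so +1505 days → 15 September 2044.
Administrative Delay Adjustment: +193 days → 27 March 2045.
Response Delay Deduction: −272 days → 28 June 2044.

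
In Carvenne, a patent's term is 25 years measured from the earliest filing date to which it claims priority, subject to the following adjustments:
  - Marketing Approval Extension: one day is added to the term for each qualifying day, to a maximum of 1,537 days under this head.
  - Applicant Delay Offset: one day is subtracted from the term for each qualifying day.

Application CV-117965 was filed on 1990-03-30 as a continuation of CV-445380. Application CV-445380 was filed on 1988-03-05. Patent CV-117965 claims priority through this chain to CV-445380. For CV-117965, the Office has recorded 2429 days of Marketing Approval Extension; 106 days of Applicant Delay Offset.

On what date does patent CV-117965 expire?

Earliest priority filing: 5 March 1988.
Base term: 5 March 1988 + 25 years → 5 March 2013.
Marketing Approval Extension: 2429 days claimed exceeds the 1537-day cap, so +1537 days → 20 May 2017.
Applicant Delay Offset: −106 days → 3 February 2017.

February 3, 2017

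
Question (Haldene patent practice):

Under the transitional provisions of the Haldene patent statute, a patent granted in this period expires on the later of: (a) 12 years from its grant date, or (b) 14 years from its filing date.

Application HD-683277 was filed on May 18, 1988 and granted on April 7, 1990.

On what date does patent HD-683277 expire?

(a) grant + 12 years → 7 April 2002.
(b) filing + 14 years → 18 May 2002.
Later of the two: 18 May 2002.

May 18, 2002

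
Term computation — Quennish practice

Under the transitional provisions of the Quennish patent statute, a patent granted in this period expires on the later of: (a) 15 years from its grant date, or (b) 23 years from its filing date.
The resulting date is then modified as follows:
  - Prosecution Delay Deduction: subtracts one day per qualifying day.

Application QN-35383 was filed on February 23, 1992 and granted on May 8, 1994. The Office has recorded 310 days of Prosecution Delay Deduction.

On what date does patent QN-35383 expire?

2014-04-19

(a) grant + 15 years → 8 May 2009.
(b) filing + 23 years → 23 February 2015.
Later of the two: 23 February 2015.
Prosecution Delay Deduction: −310 days → 19 April 2014.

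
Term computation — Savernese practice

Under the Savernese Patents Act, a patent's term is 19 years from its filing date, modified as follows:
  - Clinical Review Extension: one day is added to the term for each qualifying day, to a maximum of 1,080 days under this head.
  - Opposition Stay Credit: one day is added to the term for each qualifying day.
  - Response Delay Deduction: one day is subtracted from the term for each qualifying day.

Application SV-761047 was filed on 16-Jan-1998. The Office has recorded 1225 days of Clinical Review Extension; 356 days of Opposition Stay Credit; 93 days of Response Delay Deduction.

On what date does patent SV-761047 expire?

Base term: filing date + 19 years → 16 January 2017.
Clinical Review Extension: 1225 days claimed exceeds the 1080-day cap, so +1080 days → 1 January 2020.
Opposition Stay Credit: +356 days → 22 December 2020.
Response Delay Deduction: −93 days → 20 September 2020.

2020-09-20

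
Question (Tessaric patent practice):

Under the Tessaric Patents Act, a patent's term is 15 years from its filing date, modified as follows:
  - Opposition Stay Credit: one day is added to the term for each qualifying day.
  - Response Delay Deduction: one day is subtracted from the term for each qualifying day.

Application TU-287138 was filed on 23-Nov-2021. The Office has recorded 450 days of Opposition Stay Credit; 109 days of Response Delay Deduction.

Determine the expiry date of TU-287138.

Base term: filing date + 15 years → 23 November 2036.
Opposition Stay Credit: +450 days → 16 February 2038.
Response Delay Deduction: −109 days → 30 October 2037.

October 30, 2037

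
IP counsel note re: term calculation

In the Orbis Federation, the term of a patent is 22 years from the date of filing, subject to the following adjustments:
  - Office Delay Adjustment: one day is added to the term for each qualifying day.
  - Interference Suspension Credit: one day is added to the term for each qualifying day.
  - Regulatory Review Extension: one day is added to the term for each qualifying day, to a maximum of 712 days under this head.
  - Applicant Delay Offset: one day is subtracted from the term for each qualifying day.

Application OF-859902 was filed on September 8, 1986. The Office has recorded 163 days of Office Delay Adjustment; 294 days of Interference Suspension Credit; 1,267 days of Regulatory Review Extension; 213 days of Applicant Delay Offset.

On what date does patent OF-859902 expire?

2011-04-22

Base term: filing date + 22 years → 8 September 2008.
Office Delay Adjustment: +163 days → 18 February 2009.
Interference Suspension Credit: +294 days → 9 December 2009.
Regulatory Review Extension: 1267 days claimed exceeds the 712-day cap, so +712 days → 21 November 2011.
Applicant Delay Offset: −213 days → 22 April 2011.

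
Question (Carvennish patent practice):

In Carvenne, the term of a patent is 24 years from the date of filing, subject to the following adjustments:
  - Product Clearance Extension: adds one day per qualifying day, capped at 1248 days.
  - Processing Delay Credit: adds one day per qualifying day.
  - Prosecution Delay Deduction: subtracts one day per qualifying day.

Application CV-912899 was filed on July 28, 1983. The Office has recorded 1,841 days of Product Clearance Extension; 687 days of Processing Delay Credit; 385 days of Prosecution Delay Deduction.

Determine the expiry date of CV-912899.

October 25, 2011

Base term: filing date + 24 years → 28 July 2007.
Product Clearance Extension: 1841 days claimed exceeds the 1248-day cap, so +1248 days → 27 December 2010.
Processing Delay Credit: +687 days → 13 November 2012.
Prosecution Delay Deduction: −385 days → 25 October 2011.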